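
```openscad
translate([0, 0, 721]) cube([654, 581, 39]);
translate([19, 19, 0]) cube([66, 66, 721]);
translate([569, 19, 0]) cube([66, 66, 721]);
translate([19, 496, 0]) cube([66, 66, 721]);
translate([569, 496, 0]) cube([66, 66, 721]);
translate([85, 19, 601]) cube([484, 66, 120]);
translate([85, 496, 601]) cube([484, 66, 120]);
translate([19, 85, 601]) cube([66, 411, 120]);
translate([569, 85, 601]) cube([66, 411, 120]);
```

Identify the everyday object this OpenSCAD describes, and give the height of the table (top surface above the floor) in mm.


A table. The table height is 760 mm.

A 654×581×39 slab sits at z = 721 on four 66 mm square posts — a table. The top surface is at 721 + 39 = 760 mm.


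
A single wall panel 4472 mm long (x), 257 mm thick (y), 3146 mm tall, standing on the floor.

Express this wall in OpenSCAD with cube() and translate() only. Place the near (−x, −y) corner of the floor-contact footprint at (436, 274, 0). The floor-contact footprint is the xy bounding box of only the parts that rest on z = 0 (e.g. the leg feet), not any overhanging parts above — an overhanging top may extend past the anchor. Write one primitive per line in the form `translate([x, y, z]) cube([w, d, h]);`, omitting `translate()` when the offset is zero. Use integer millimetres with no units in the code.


translate([436, 274, 0]) cube([4472, 257, 3146]);


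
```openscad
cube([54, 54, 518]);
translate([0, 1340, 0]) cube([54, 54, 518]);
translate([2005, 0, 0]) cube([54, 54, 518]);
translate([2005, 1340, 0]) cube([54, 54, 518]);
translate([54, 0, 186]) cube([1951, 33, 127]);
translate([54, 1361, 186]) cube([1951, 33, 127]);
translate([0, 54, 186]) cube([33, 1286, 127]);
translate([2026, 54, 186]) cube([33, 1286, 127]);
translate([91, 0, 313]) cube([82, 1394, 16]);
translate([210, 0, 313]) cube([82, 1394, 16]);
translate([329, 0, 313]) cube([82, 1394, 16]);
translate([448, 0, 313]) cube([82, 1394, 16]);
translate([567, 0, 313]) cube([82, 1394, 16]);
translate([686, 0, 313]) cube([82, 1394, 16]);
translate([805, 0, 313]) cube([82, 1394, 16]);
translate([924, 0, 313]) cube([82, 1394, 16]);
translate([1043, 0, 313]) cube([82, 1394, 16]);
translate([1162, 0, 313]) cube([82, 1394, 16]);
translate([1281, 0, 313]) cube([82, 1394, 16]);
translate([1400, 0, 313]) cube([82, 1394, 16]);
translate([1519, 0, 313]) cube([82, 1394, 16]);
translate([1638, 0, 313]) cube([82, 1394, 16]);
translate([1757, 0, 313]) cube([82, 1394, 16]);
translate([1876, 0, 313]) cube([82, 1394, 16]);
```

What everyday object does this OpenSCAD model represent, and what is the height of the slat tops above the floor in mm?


A bed frame. The slat-top height is 329 mm.

Four posts, four rails, and a row of slats — a bed frame. Slats sit on the rails at z = 186 + 127 = 313; with slat thickness 16, the top is 329 mm.


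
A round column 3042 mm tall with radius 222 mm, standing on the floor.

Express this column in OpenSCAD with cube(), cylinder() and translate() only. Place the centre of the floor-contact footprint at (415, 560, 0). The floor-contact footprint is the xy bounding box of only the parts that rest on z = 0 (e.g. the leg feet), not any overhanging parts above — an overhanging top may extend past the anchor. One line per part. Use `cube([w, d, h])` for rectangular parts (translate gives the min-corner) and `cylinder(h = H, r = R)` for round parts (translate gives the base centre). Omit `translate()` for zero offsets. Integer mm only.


translate([415, 560, 0]) cylinder(h = 3042, r = 222);


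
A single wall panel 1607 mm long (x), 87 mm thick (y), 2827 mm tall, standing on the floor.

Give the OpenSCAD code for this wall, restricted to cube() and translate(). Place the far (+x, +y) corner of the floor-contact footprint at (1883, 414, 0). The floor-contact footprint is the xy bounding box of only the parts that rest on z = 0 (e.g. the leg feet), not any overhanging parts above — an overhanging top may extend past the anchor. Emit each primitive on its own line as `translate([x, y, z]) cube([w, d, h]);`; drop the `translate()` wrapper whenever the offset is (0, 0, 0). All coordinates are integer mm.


translate([276, 327, 0]) cube([1607, 87, 2827]);


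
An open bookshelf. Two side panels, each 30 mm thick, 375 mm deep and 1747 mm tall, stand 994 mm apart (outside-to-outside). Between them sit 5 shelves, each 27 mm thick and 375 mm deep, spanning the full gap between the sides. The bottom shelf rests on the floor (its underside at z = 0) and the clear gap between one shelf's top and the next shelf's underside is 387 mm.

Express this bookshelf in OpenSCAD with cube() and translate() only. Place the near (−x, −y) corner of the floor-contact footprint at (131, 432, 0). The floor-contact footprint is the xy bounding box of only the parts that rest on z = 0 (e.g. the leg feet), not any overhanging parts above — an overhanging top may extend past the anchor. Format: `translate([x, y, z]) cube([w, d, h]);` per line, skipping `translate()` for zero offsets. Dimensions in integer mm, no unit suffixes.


translate([131, 432, 0]) cube([30, 375, 1747]);
translate([1095, 432, 0]) cube([30, 375, 1747]);
translate([161, 432, 0]) cube([934, 375, 27]);
translate([161, 432, 414]) cube([934, 375, 27]);
translate([161, 432, 828]) cube([934, 375, 27]);
translate([161, 432, 1242]) cube([934, 375, 27]);
translate([161, 432, 1656]) cube([934, 375, 27]);


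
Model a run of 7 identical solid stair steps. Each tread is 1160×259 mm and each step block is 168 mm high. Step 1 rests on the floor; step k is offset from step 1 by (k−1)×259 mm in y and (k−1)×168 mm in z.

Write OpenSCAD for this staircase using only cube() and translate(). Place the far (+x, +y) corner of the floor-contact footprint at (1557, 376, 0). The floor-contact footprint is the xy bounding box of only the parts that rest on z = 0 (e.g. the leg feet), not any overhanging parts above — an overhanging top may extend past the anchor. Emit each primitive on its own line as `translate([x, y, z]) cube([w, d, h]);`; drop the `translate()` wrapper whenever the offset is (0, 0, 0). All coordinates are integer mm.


translate([397, 117, 0]) cube([1160, 259, 168]);
translate([397, 376, 168]) cube([1160, 259, 168]);
translate([397, 635, 336]) cube([1160, 259, 168]);
translate([397, 894, 504]) cube([1160, 259, 168]);
translate([397, 1153, 672]) cube([1160, 259, 168]);
translate([397, 1412, 840]) cube([1160, 259, 168]);
translate([397, 1671, 1008]) cube([1160, 259, 168]);


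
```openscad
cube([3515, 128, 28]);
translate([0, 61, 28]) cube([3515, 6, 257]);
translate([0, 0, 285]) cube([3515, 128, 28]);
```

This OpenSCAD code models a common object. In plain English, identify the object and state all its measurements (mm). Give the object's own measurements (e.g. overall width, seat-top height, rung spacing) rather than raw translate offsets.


An I-beam lying along x, 3515 mm long. Overall section height 313 mm. Two flanges 128 mm wide (y) and 28 mm thick, one on the floor and one at the top; a web 6 mm thick runs between them, centred on the flange width.


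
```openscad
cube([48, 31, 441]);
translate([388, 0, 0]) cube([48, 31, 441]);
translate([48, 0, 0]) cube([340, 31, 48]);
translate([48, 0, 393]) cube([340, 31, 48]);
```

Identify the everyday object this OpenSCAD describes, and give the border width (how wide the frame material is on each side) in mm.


A picture frame. The border width is 48 mm.

Four thin pieces enclosing a rectangular opening — a picture frame. The two full-height stiles are 441 mm tall; the top rail sits at z = 393 and is 48 mm tall, so the border above the opening is 441 − 393 = 48 mm, matching the stile x-width.


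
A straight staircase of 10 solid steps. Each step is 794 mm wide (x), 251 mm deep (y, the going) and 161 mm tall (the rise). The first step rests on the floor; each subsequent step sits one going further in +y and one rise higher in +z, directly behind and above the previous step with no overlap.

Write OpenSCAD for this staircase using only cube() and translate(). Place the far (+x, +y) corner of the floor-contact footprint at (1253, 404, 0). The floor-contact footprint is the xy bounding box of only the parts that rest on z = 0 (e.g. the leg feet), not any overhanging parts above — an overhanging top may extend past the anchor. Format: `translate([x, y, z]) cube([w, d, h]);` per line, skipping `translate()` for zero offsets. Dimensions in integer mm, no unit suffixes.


translate([459, 153, 0]) cube([794, 251, 161]);
translate([459, 404, 161]) cube([794, 251, 161]);
translate([459, 655, 322]) cube([794, 251, 161]);
translate([459, 906, 483]) cube([794, 251, 161]);
translate([459, 1157, 644]) cube([794, 251, 161]);
translate([459, 1408, 805]) cube([794, 251, 161]);
translate([459, 1659, 966]) cube([794, 251, 161]);
translate([459, 1910, 1127]) cube([794, 251, 161]);
translate([459, 2161, 1288]) cube([794, 251, 161]);
translate([459, 2412, 1449]) cube([794, 251, 161]);


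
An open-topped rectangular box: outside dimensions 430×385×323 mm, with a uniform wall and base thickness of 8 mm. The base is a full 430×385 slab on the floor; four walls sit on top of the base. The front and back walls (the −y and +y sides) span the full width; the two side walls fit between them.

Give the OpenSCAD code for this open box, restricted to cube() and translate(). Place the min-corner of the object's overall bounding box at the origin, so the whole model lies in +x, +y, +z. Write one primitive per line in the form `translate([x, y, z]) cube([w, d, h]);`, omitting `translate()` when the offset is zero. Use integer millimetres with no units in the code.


cube([430, 385, 8]);
translate([0, 0, 8]) cube([430, 8, 315]);
translate([0, 377, 8]) cube([430, 8, 315]);
translate([0, 8, 8]) cube([8, 369, 315]);
translate([422, 8, 8]) cube([8, 369, 315]);


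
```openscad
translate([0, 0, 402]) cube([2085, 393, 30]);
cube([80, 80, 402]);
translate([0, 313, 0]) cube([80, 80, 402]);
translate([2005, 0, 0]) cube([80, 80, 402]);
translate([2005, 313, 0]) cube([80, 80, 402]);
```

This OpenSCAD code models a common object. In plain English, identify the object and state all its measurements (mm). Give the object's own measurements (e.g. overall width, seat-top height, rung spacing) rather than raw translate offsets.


A long wooden bench with a 2085 mm (x) × 393 mm (y) seat, 30 mm thick, its top surface 432 mm above the floor. Four 80 mm square legs at the seat corners, flush with the edges, run from z = 0 to the seat underside.


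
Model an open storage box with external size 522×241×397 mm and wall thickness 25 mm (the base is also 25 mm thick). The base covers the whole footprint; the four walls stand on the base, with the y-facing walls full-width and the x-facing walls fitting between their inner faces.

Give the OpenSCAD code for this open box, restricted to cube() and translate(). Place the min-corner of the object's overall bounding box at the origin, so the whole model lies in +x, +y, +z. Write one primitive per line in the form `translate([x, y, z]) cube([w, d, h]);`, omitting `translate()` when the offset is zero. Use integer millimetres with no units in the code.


cube([522, 241, 25]);
translate([0, 0, 25]) cube([522, 25, 372]);
translate([0, 216, 25]) cube([522, 25, 372]);
translate([0, 25, 25]) cube([25, 191, 372]);
translate([497, 25, 25]) cube([25, 191, 372]);


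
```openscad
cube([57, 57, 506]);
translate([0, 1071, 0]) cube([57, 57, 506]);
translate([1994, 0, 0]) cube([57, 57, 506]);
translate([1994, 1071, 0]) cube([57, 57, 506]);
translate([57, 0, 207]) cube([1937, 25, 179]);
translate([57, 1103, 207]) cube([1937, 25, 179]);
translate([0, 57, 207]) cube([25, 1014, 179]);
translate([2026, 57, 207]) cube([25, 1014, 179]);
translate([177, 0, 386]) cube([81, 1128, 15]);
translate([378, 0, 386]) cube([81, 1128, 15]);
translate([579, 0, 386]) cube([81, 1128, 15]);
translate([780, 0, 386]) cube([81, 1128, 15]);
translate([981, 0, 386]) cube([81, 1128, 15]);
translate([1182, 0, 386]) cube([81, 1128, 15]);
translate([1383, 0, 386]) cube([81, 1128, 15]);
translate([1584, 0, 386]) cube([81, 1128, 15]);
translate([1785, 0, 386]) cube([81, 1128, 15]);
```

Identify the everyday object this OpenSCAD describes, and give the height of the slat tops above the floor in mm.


A bed frame. The slat-top height is 401 mm.

Four posts, four rails, and a row of slats — a bed frame. Slats sit on the rails at z = 207 + 179 = 386; with slat thickness 15, the top is 401 mm.


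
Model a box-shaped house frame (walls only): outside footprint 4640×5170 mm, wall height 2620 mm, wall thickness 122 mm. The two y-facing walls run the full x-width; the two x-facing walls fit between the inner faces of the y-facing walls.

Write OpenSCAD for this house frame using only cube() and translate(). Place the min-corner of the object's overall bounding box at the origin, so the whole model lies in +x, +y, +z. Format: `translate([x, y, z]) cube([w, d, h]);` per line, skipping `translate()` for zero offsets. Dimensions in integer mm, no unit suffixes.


cube([4640, 122, 2620]);
translate([0, 5048, 0]) cube([4640, 122, 2620]);
translate([0, 122, 0]) cube([122, 4926, 2620]);
translate([4518, 122, 0]) cube([122, 4926, 2620]);


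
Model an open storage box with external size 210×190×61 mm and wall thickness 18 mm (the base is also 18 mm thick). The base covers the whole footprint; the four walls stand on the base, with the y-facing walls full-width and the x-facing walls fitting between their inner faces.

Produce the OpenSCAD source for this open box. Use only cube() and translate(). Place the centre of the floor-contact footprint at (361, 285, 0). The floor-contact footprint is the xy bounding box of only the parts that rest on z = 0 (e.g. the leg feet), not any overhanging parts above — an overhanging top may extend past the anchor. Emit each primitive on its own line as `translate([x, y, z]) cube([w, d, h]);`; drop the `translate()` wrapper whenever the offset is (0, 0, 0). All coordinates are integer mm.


translate([256, 190, 0]) cube([210, 190, 18]);
translate([256, 190, 18]) cube([210, 18, 43]);
translate([256, 362, 18]) cube([210, 18, 43]);
translate([256, 208, 18]) cube([18, 154, 43]);
translate([448, 208, 18]) cube([18, 154, 43]);


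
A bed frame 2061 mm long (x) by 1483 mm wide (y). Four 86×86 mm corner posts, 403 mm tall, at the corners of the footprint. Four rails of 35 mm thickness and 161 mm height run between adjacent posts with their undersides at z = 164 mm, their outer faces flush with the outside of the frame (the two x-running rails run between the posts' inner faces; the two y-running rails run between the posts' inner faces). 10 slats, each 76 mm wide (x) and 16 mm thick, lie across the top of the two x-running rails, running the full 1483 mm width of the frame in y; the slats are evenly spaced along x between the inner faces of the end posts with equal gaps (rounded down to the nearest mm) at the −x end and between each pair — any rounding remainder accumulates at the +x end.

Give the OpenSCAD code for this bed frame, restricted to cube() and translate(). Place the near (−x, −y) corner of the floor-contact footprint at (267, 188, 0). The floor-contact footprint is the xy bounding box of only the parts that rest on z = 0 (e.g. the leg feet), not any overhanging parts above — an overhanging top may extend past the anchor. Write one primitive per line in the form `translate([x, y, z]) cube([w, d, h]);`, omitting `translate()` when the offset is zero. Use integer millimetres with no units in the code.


translate([267, 188, 0]) cube([86, 86, 403]);
translate([267, 1585, 0]) cube([86, 86, 403]);
translate([2242, 188, 0]) cube([86, 86, 403]);
translate([2242, 1585, 0]) cube([86, 86, 403]);
translate([353, 188, 164]) cube([1889, 35, 161]);
translate([353, 1636, 164]) cube([1889, 35, 161]);
translate([267, 274, 164]) cube([35, 1311, 161]);
translate([2293, 274, 164]) cube([35, 1311, 161]);
translate([455, 188, 325]) cube([76, 1483, 16]);
translate([633, 188, 325]) cube([76, 1483, 16]);
translate([811, 188, 325]) cube([76, 1483, 16]);
translate([989, 188, 325]) cube([76, 1483, 16]);
translate([1167, 188, 325]) cube([76, 1483, 16]);
translate([1345, 188, 325]) cube([76, 1483, 16]);
translate([1523, 188, 325]) cube([76, 1483, 16]);
translate([1701, 188, 325]) cube([76, 1483, 16]);
translate([1879, 188, 325]) cube([76, 1483, 16]);
translate([2057, 188, 325]) cube([76, 1483, 16]);


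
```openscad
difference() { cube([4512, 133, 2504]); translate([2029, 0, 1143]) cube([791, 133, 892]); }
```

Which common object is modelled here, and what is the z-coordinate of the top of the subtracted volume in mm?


A wall with a window opening. The window head height is 2035 mm.

A wall with a rectangular opening subtracted — a window. Sill at z = 1143, opening 892 mm tall, so the head is at 1143 + 892 = 2035 mm.


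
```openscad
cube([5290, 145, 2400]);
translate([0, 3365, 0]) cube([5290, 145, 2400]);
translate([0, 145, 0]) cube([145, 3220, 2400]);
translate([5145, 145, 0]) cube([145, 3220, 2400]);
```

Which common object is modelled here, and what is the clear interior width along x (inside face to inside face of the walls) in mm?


A house (or room) frame. The interior width is 5000 mm.

Four 2400 mm walls enclosing a rectangle with no floor or roof — a room or house frame. Outside width is 5290 mm and wall thickness is 145 mm, so the interior width is 5290 − 2 × 145 = 5000 mm.


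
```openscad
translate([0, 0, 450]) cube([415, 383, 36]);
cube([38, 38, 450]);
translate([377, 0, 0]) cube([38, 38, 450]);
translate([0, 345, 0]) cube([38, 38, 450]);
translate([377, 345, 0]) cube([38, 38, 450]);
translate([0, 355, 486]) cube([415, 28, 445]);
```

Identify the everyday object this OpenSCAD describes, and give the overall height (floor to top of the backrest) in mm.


A chair. The overall height is 931 mm.

A slab on four corner posts with a tall panel at the back — a chair. The seat slab sits at z = 450 with thickness 36, and the 445 mm backrest starts at the seat top, so the overall height is 450 + 36 + 445 = 931 mm.


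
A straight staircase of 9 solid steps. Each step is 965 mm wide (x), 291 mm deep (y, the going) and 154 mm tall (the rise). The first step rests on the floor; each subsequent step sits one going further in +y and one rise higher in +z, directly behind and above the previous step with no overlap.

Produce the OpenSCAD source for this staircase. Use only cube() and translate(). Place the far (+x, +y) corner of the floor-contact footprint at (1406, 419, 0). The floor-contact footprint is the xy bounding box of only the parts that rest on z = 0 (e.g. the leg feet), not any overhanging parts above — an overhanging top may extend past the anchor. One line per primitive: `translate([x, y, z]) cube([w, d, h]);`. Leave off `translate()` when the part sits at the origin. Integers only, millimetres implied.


translate([441, 128, 0]) cube([965, 291, 154]);
translate([441, 419, 154]) cube([965, 291, 154]);
translate([441, 710, 308]) cube([965, 291, 154]);
translate([441, 1001, 462]) cube([965, 291, 154]);
translate([441, 1292, 616]) cube([965, 291, 154]);
translate([441, 1583, 770]) cube([965, 291, 154]);
translate([441, 1874, 924]) cube([965, 291, 154]);
translate([441, 2165, 1078]) cube([965, 291, 154]);
translate([441, 2456, 1232]) cube([965, 291, 154]);


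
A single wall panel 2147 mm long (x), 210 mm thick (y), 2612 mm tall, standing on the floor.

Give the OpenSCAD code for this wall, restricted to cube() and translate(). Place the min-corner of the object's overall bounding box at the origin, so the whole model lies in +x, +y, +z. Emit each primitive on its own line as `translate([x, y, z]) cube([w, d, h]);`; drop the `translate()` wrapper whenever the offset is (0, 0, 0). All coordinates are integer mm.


cube([2147, 210, 2612]);


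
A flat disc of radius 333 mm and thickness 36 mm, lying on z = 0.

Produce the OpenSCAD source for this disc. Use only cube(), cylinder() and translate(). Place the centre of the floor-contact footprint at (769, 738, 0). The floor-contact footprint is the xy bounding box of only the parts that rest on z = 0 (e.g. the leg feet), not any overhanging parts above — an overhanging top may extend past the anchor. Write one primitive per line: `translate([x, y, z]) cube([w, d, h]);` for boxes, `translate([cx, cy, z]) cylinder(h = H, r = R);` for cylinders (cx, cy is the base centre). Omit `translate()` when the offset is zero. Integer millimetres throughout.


translate([769, 738, 0]) cylinder(h = 36, r = 333);


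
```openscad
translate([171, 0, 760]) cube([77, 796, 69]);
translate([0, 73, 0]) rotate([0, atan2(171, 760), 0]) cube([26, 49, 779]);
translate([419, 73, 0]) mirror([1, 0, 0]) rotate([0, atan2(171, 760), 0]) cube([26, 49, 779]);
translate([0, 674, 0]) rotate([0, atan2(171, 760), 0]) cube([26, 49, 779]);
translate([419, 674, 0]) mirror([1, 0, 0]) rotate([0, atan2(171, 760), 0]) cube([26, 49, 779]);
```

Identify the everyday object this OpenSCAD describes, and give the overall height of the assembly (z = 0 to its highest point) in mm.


A sawhorse. The overall height is 829 mm.

A beam across two mirrored pairs of raked legs — a sawhorse. The beam's underside is at z = 760 (matching the legs' vertical rise in atan2(171, 760)) and the beam is 69 mm tall, so its top is at 760 + 69 = 829 mm. The raked legs top out at the beam's underside, so that is the highest point.


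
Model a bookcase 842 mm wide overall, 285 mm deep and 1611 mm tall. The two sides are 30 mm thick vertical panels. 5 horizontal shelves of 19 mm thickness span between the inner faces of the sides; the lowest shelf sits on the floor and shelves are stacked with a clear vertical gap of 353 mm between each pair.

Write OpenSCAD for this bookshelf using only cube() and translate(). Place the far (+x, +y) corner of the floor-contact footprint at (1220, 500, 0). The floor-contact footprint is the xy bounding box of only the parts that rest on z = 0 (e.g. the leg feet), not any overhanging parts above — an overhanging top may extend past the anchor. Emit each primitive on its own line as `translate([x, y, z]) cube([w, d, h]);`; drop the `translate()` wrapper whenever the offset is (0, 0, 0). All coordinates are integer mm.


translate([378, 215, 0]) cube([30, 285, 1611]);
translate([1190, 215, 0]) cube([30, 285, 1611]);
translate([408, 215, 0]) cube([782, 285, 19]);
translate([408, 215, 372]) cube([782, 285, 19]);
translate([408, 215, 744]) cube([782, 285, 19]);
translate([408, 215, 1116]) cube([782, 285, 19]);
translate([408, 215, 1488]) cube([782, 285, 19]);


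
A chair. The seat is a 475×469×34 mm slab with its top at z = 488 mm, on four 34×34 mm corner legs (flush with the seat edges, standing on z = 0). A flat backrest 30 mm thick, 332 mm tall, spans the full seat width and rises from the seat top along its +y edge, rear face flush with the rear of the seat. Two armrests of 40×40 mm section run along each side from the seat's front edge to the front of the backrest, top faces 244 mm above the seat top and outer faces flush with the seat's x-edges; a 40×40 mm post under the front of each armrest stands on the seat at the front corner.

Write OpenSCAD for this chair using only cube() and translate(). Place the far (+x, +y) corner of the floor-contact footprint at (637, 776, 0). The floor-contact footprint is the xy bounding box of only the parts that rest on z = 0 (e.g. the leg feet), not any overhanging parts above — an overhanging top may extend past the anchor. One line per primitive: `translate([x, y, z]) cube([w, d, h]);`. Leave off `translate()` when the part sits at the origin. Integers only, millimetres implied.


translate([162, 307, 454]) cube([475, 469, 34]);
translate([162, 307, 0]) cube([34, 34, 454]);
translate([603, 307, 0]) cube([34, 34, 454]);
translate([162, 742, 0]) cube([34, 34, 454]);
translate([603, 742, 0]) cube([34, 34, 454]);
translate([162, 746, 488]) cube([475, 30, 332]);
translate([162, 307, 692]) cube([40, 439, 40]);
translate([597, 307, 692]) cube([40, 439, 40]);
translate([162, 307, 488]) cube([40, 40, 204]);
translate([597, 307, 488]) cube([40, 40, 204]);


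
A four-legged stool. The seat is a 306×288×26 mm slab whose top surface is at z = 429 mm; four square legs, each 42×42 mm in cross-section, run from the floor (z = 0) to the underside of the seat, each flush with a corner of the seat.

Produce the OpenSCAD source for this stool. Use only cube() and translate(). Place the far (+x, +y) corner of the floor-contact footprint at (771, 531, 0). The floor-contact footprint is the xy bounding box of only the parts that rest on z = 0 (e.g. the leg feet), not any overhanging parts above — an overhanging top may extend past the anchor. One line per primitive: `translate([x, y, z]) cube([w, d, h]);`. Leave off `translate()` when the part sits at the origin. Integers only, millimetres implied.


translate([465, 243, 403]) cube([306, 288, 26]);
translate([465, 243, 0]) cube([42, 42, 403]);
translate([729, 243, 0]) cube([42, 42, 403]);
translate([465, 489, 0]) cube([42, 42, 403]);
translate([729, 489, 0]) cube([42, 42, 403]);


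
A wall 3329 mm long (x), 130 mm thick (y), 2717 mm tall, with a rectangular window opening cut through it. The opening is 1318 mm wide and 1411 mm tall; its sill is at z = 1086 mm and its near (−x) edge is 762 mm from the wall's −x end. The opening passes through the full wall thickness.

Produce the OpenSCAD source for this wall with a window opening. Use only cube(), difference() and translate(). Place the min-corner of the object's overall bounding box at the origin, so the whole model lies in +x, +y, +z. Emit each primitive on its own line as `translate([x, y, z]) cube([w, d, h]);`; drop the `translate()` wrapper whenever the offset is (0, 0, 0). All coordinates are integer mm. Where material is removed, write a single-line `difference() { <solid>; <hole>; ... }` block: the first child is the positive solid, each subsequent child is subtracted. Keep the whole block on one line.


difference() { cube([3329, 130, 2717]); translate([762, 0, 1086]) cube([1318, 130, 1411]); }


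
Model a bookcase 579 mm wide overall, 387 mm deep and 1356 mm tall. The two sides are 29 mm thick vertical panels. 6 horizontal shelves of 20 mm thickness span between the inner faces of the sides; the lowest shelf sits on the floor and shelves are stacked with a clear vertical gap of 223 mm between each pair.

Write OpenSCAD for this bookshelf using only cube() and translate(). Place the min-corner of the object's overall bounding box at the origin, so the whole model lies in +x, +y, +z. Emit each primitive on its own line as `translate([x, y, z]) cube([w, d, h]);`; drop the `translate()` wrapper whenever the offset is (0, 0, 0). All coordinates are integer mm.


cube([29, 387, 1356]);
translate([550, 0, 0]) cube([29, 387, 1356]);
translate([29, 0, 0]) cube([521, 387, 20]);
translate([29, 0, 243]) cube([521, 387, 20]);
translate([29, 0, 486]) cube([521, 387, 20]);
translate([29, 0, 729]) cube([521, 387, 20]);
translate([29, 0, 972]) cube([521, 387, 20]);
translate([29, 0, 1215]) cube([521, 387, 20]);


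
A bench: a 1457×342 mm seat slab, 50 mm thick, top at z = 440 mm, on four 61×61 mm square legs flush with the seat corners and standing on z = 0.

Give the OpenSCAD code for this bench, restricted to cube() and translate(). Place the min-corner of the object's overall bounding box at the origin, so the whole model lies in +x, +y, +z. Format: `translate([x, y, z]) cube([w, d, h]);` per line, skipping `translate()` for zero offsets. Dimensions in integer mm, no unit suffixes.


translate([0, 0, 390]) cube([1457, 342, 50]);
cube([61, 61, 390]);
translate([0, 281, 0]) cube([61, 61, 390]);
translate([1396, 0, 0]) cube([61, 61, 390]);
translate([1396, 281, 0]) cube([61, 61, 390]);


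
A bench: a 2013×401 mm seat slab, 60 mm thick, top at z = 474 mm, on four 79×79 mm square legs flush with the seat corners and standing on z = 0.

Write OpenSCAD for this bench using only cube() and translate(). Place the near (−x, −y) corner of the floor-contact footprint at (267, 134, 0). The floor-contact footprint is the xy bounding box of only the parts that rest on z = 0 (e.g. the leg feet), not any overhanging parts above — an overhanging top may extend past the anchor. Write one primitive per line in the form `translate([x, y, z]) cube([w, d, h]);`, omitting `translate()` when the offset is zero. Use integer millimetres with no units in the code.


translate([267, 134, 414]) cube([2013, 401, 60]);
translate([267, 134, 0]) cube([79, 79, 414]);
translate([267, 456, 0]) cube([79, 79, 414]);
translate([2201, 134, 0]) cube([79, 79, 414]);
translate([2201, 456, 0]) cube([79, 79, 414]);


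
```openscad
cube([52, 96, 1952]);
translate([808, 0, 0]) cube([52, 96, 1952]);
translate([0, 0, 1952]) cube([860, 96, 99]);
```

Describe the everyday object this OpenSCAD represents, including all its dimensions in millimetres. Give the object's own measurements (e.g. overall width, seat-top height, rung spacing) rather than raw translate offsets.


A door frame. The clear opening is 756 mm wide and 1952 mm high. Two 52 mm wide jambs, 96 mm deep, stand either side of the opening from the floor to the top of the opening. A 99 mm thick head sits across the top of both jambs, spanning the full outside width of the frame.


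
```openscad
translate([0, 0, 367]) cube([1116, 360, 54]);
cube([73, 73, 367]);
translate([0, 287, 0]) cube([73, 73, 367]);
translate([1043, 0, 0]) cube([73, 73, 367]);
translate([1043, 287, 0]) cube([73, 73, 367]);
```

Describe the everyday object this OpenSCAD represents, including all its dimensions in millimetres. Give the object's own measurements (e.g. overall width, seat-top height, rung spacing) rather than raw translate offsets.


A bench: a 1116×360 mm seat slab, 54 mm thick, top at z = 421 mm, on four 73×73 mm square legs flush with the seat corners and standing on z = 0.


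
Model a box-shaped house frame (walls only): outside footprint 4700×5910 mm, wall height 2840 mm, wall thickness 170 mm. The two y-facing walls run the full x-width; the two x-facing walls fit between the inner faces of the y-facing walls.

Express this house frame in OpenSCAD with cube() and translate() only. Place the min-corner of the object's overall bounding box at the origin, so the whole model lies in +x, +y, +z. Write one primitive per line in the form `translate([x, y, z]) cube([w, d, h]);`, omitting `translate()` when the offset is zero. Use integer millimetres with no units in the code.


cube([4700, 170, 2840]);
translate([0, 5740, 0]) cube([4700, 170, 2840]);
translate([0, 170, 0]) cube([170, 5570, 2840]);
translate([4530, 170, 0]) cube([170, 5570, 2840]);


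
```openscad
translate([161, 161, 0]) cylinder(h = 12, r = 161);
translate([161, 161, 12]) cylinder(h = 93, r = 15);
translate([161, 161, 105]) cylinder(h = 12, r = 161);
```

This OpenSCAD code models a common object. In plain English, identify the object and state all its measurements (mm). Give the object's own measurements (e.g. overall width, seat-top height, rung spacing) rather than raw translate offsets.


A spool: two coaxial disc flanges of radius 161 mm and thickness 12 mm, joined by a core cylinder of radius 15 mm and height 93 mm. The lower flange rests on z = 0 and the three cylinders share a vertical axis.


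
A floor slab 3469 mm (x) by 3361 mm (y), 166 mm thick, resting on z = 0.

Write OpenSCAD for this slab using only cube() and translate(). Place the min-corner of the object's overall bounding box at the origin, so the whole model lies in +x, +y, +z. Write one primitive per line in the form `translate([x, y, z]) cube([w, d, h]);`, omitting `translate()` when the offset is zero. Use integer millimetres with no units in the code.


cube([3469, 3361, 166]);


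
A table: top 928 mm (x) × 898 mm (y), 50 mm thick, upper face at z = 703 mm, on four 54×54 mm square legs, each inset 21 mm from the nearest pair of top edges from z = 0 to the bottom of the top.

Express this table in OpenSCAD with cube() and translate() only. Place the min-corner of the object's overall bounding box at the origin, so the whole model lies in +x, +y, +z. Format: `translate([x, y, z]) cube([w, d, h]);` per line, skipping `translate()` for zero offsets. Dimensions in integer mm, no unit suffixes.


translate([0, 0, 653]) cube([928, 898, 50]);
translate([21, 21, 0]) cube([54, 54, 653]);
translate([853, 21, 0]) cube([54, 54, 653]);
translate([21, 823, 0]) cube([54, 54, 653]);
translate([853, 823, 0]) cube([54, 54, 653]);


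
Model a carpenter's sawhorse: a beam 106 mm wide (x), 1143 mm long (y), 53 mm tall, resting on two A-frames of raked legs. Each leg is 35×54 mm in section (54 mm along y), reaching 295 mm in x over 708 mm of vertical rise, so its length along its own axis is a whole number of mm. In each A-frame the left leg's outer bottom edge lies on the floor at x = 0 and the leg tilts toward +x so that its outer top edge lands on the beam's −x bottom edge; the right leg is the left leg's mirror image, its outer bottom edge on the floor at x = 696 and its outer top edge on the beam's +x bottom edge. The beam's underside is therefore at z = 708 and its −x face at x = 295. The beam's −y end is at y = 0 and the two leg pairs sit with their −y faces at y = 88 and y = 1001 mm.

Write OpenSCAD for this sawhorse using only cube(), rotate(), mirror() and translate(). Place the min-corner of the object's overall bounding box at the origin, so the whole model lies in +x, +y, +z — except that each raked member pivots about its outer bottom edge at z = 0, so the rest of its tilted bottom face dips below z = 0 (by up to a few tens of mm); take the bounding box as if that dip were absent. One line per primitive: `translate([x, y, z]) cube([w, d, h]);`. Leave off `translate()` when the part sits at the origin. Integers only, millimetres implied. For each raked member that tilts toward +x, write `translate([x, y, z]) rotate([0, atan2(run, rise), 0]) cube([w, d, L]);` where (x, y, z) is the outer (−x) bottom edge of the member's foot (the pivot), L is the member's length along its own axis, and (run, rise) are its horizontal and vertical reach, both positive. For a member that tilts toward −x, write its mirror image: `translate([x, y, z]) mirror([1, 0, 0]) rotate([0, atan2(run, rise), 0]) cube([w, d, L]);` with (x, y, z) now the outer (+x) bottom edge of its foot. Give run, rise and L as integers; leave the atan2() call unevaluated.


// leg length = √(295² + 708²) = 767
// right-leg outer foot x = 2·295 + 106 = 696
// beam min-corner = (295, 0, 708)
translate([295, 0, 708]) cube([106, 1143, 53]);
translate([0, 88, 0]) rotate([0, atan2(295, 708), 0]) cube([35, 54, 767]);
translate([696, 88, 0]) mirror([1, 0, 0]) rotate([0, atan2(295, 708), 0]) cube([35, 54, 767]);
translate([0, 1001, 0]) rotate([0, atan2(295, 708), 0]) cube([35, 54, 767]);
translate([696, 1001, 0]) mirror([1, 0, 0]) rotate([0, atan2(295, 708), 0]) cube([35, 54, 767]);


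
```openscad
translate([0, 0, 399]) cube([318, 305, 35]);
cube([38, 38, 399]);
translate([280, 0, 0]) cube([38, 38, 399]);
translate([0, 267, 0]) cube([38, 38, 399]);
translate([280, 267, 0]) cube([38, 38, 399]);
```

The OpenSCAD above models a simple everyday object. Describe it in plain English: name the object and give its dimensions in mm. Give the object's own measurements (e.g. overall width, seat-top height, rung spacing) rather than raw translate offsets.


A simple wooden stool: a rectangular seat 318 mm (x) by 305 mm (y), 35 mm thick, top face at z = 434 mm, on four square legs, each 38×38 mm in cross-section. The legs rest on z = 0, each flush with a corner of the seat.


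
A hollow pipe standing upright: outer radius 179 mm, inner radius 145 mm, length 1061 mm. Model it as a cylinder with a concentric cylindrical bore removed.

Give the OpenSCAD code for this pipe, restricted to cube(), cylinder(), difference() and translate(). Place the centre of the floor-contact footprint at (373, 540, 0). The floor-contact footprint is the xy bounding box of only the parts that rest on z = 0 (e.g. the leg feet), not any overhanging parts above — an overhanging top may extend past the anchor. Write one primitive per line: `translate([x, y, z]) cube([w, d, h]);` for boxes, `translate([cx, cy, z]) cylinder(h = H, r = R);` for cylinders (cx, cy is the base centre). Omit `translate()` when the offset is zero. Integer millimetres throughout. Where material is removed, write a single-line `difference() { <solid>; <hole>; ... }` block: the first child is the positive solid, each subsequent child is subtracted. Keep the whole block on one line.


difference() { translate([373, 540, 0]) cylinder(h = 1061, r = 179); translate([373, 540, 0]) cylinder(h = 1061, r = 145); }


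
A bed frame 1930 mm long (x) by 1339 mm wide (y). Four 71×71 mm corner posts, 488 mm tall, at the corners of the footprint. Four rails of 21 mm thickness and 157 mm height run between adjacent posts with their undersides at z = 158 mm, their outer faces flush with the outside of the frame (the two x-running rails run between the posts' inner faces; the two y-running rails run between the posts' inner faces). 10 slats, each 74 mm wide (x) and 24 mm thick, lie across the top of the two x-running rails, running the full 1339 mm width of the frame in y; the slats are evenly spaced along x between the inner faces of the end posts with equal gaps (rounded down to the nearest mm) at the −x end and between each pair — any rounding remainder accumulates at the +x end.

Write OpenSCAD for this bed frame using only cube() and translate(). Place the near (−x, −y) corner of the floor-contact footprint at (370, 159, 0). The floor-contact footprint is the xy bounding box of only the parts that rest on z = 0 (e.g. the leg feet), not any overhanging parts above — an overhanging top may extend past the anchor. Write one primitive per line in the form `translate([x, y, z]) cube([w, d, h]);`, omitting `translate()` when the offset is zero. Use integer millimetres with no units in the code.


translate([370, 159, 0]) cube([71, 71, 488]);
translate([370, 1427, 0]) cube([71, 71, 488]);
translate([2229, 159, 0]) cube([71, 71, 488]);
translate([2229, 1427, 0]) cube([71, 71, 488]);
translate([441, 159, 158]) cube([1788, 21, 157]);
translate([441, 1477, 158]) cube([1788, 21, 157]);
translate([370, 230, 158]) cube([21, 1197, 157]);
translate([2279, 230, 158]) cube([21, 1197, 157]);
translate([536, 159, 315]) cube([74, 1339, 24]);
translate([705, 159, 315]) cube([74, 1339, 24]);
translate([874, 159, 315]) cube([74, 1339, 24]);
translate([1043, 159, 315]) cube([74, 1339, 24]);
translate([1212, 159, 315]) cube([74, 1339, 24]);
translate([1381, 159, 315]) cube([74, 1339, 24]);
translate([1550, 159, 315]) cube([74, 1339, 24]);
translate([1719, 159, 315]) cube([74, 1339, 24]);
translate([1888, 159, 315]) cube([74, 1339, 24]);
translate([2057, 159, 315]) cube([74, 1339, 24]);


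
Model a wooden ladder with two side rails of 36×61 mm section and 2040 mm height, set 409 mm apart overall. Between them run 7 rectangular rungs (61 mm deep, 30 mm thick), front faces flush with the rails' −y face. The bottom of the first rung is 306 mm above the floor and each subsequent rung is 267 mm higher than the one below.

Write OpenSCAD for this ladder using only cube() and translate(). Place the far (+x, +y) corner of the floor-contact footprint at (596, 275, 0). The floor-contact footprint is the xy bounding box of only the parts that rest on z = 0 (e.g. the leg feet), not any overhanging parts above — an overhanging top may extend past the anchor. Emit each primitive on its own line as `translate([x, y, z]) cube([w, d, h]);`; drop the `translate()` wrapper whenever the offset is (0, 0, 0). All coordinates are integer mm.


// rung span = 409 - 2*36 = 337
// rung[k] z = 306 + k*267
translate([187, 214, 0]) cube([36, 61, 2040]);
translate([560, 214, 0]) cube([36, 61, 2040]);
translate([223, 214, 306]) cube([337, 61, 30]);
translate([223, 214, 573]) cube([337, 61, 30]);
translate([223, 214, 840]) cube([337, 61, 30]);
translate([223, 214, 1107]) cube([337, 61, 30]);
translate([223, 214, 1374]) cube([337, 61, 30]);
translate([223, 214, 1641]) cube([337, 61, 30]);
translate([223, 214, 1908]) cube([337, 61, 30]);
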